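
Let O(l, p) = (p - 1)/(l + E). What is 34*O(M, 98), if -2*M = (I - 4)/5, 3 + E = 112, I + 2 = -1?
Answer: 32980/1097 ≈ 30.064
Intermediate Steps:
I = -3 (I = -2 - 1 = -3)
E = 109 (E = -3 + 112 = 109)
M = 7/10 (M = -(-3 - 4)/(2*5) = -(-7)/10 = -½*(-7/5) = 7/10 ≈ 0.70000)
O(l, p) = (-1 + p)/(109 + l) (O(l, p) = (p - 1)/(l + 109) = (-1 + p)/(109 + l))
34*O(M, 98) = 34*((-1 + 98)/(109 + 7/10)) = 34*(97/(1097/10)) = 34*((10/1097)*97) = 34*(970/1097) = 32980/1097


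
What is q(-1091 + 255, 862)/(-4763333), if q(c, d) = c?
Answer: 836/4763333 ≈ 0.00017551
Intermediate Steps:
q(-1091 + 255, 862)/(-4763333) = (-1091 + 255)/(-4763333) = -836*(-1/4763333) = 836/4763333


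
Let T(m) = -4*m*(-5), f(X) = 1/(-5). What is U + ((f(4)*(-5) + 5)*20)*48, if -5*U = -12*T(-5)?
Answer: 5520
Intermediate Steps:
f(X) = -⅕
T(m) = 20*m
U = -240 (U = -(-12)*20*(-5)/5 = -(-12)*(-100)/5 = -⅕*1200 = -240)
U + ((f(4)*(-5) + 5)*20)*48 = -240 + ((-⅕*(-5) + 5)*20)*48 = -240 + ((1 + 5)*20)*48 = -240 + (6*20)*48 = -240 + 120*48 = -240 + 5760 = 5520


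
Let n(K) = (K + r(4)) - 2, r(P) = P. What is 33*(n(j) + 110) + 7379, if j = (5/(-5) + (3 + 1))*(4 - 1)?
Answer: 11372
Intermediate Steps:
j = 9 (j = (5*(-1/5) + 4)*3 = (-1 + 4)*3 = 3*3 = 9)
n(K) = 2 + K (n(K) = (K + 4) - 2 = (4 + K) - 2 = 2 + K)
33*(n(j) + 110) + 7379 = 33*((2 + 9) + 110) + 7379 = 33*(11 + 110) + 7379 = 33*121 + 7379 = 3993 + 7379 = 11372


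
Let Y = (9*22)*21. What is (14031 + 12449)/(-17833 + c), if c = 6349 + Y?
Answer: -13240/3663 ≈ -3.6145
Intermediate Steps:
Y = 4158 (Y = 198*21 = 4158)
c = 10507 (c = 6349 + 4158 = 10507)
(14031 + 12449)/(-17833 + c) = (14031 + 12449)/(-17833 + 10507) = 26480/(-7326) = 26480*(-1/7326) = -13240/3663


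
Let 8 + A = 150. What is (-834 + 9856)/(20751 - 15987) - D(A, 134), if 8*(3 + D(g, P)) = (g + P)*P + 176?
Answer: -11052733/2382 ≈ -4640.1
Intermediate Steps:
A = 142 (A = -8 + 150 = 142)
D(g, P) = 19 + P*(P + g)/8 (D(g, P) = -3 + ((g + P)*P + 176)/8 = -3 + ((P + g)*P + 176)/8 = -3 + (P*(P + g) + 176)/8 = -3 + (176 + P*(P + g))/8 = -3 + (22 + P*(P + g)/8) = 19 + P*(P + g)/8)
(-834 + 9856)/(20751 - 15987) - D(A, 134) = (-834 + 9856)/(20751 - 15987) - (19 + (⅛)*134² + (⅛)*134*142) = 9022/4764 - (19 + (⅛)*17956 + 4757/2) = 9022*(1/4764) - (19 + 4489/2 + 4757/2) = 4511/2382 - 1*4642 = 4511/2382 - 4642 = -11052733/2382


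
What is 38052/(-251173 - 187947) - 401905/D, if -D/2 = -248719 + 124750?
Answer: -23239882547/13609316820 ≈ -1.7076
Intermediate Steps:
D = 247938 (D = -2*(-248719 + 124750) = -2*(-123969) = 247938)
38052/(-251173 - 187947) - 401905/D = 38052/(-251173 - 187947) - 401905/247938 = 38052/(-439120) - 401905*1/247938 = 38052*(-1/439120) - 401905/247938 = -9513/109780 - 401905/247938 = -23239882547/13609316820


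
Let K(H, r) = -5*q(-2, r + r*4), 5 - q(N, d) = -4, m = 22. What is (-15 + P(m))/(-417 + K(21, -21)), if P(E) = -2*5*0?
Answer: 5/154 ≈ 0.032468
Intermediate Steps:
P(E) = 0 (P(E) = -10*0 = 0)
q(N, d) = 9 (q(N, d) = 5 - 1*(-4) = 5 + 4 = 9)
K(H, r) = -45 (K(H, r) = -5*9 = -45)
(-15 + P(m))/(-417 + K(21, -21)) = (-15 + 0)/(-417 - 45) = -15/(-462) = -15*(-1/462) = 5/154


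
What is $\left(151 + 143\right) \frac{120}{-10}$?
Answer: $-3528$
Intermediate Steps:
$\left(151 + 143\right) \frac{120}{-10} = 294 \cdot 120 \left(- \frac{1}{10}\right) = 294 \left(-12\right) = -3528$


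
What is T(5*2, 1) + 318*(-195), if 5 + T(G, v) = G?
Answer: -62005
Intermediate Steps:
T(G, v) = -5 + G
T(5*2, 1) + 318*(-195) = (-5 + 5*2) + 318*(-195) = (-5 + 10) - 62010 = 5 - 62010 = -62005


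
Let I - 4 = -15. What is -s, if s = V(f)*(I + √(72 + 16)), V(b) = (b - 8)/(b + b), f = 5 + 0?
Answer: -33/10 + 3*√22/5 ≈ -0.48575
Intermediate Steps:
I = -11 (I = 4 - 15 = -11)
f = 5
V(b) = (-8 + b)/(2*b) (V(b) = (-8 + b)/((2*b)) = (-8 + b)*(1/(2*b)) = (-8 + b)/(2*b))
s = 33/10 - 3*√22/5 (s = ((½)*(-8 + 5)/5)*(-11 + √(72 + 16)) = ((½)*(⅕)*(-3))*(-11 + √88) = -3*(-11 + 2*√22)/10 = 33/10 - 3*√22/5 ≈ 0.48575)
-s = -(33/10 - 3*√22/5) = -33/10 + 3*√22/5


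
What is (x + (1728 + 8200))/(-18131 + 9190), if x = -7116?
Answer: -2812/8941 ≈ -0.31451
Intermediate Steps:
(x + (1728 + 8200))/(-18131 + 9190) = (-7116 + (1728 + 8200))/(-18131 + 9190) = (-7116 + 9928)/(-8941) = 2812*(-1/8941) = -2812/8941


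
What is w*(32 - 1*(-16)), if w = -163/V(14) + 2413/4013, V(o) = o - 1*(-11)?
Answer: -28502112/100325 ≈ -284.10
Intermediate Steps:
V(o) = 11 + o (V(o) = o + 11 = 11 + o)
w = -593794/100325 (w = -163/(11 + 14) + 2413/4013 = -163/25 + 2413*(1/4013) = -163*1/25 + 2413/4013 = -163/25 + 2413/4013 = -593794/100325 ≈ -5.9187)
w*(32 - 1*(-16)) = -593794*(32 - 1*(-16))/100325 = -593794*(32 + 16)/100325 = -593794/100325*48 = -28502112/100325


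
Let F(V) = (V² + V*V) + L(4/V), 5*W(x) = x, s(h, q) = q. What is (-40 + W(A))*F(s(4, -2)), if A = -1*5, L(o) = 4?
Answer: -492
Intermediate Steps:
A = -5
W(x) = x/5
F(V) = 4 + 2*V² (F(V) = (V² + V*V) + 4 = (V² + V²) + 4 = 2*V² + 4 = 4 + 2*V²)
(-40 + W(A))*F(s(4, -2)) = (-40 + (⅕)*(-5))*(4 + 2*(-2)²) = (-40 - 1)*(4 + 2*4) = -41*(4 + 8) = -41*12 = -492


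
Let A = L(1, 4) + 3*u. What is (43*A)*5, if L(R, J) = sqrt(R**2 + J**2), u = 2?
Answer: 1290 + 215*sqrt(17) ≈ 2176.5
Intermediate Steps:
L(R, J) = sqrt(J**2 + R**2)
A = 6 + sqrt(17) (A = sqrt(4**2 + 1**2) + 3*2 = sqrt(16 + 1) + 6 = sqrt(17) + 6 = 6 + sqrt(17) ≈ 10.123)
(43*A)*5 = (43*(6 + sqrt(17)))*5 = (258 + 43*sqrt(17))*5 = 1290 + 215*sqrt(17)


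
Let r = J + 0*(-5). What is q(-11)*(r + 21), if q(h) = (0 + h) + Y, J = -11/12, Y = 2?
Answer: -723/4 ≈ -180.75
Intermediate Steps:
J = -11/12 (J = -11*1/12 = -11/12 ≈ -0.91667)
q(h) = 2 + h (q(h) = (0 + h) + 2 = h + 2 = 2 + h)
r = -11/12 (r = -11/12 + 0*(-5) = -11/12 + 0 = -11/12 ≈ -0.91667)
q(-11)*(r + 21) = (2 - 11)*(-11/12 + 21) = -9*241/12 = -723/4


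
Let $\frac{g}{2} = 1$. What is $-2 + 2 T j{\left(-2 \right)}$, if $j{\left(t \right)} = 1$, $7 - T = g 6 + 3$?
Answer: $-18$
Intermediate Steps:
$g = 2$ ($g = 2 \cdot 1 = 2$)
$T = -8$ ($T = 7 - \left(2 \cdot 6 + 3\right) = 7 - \left(12 + 3\right) = 7 - 15 = -8$)
$-2 + 2 T j{\left(-2 \right)} = -2 + 2 \left(-8\right) 1 = -2 - 16 = -18$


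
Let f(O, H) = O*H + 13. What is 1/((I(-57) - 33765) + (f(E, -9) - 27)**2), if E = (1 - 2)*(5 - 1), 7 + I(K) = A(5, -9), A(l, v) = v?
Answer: -1/33297 ≈ -3.0033e-5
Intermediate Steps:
I(K) = -16 (I(K) = -7 - 9 = -16)
E = -4 (E = -1*4 = -4)
f(O, H) = 13 + H*O (f(O, H) = H*O + 13 = 13 + H*O)
1/((I(-57) - 33765) + (f(E, -9) - 27)**2) = 1/((-16 - 33765) + ((13 - 9*(-4)) - 27)**2) = 1/(-33781 + ((13 + 36) - 27)**2) = 1/(-33781 + (49 - 27)**2) = 1/(-33781 + 22**2) = 1/(-33781 + 484) = 1/(-33297) = -1/33297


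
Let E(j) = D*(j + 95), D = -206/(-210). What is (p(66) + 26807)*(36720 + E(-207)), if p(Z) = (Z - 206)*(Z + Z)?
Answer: 4572788704/15 ≈ 3.0485e+8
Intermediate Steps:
D = 103/105 (D = -206*(-1/210) = 103/105 ≈ 0.98095)
E(j) = 1957/21 + 103*j/105 (E(j) = 103*(j + 95)/105 = 103*(95 + j)/105 = 1957/21 + 103*j/105)
p(Z) = 2*Z*(-206 + Z) (p(Z) = (-206 + Z)*(2*Z) = 2*Z*(-206 + Z))
(p(66) + 26807)*(36720 + E(-207)) = (2*66*(-206 + 66) + 26807)*(36720 + (1957/21 + (103/105)*(-207))) = (2*66*(-140) + 26807)*(36720 + (1957/21 - 7107/35)) = (-18480 + 26807)*(36720 - 1648/15) = 8327*(549152/15) = 4572788704/15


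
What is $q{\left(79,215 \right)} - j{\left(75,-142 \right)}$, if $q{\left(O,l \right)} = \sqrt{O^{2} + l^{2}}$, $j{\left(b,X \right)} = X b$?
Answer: $10650 + \sqrt{52466} \approx 10879.0$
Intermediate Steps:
$q{\left(79,215 \right)} - j{\left(75,-142 \right)} = \sqrt{79^{2} + 215^{2}} - \left(-142\right) 75 = \sqrt{6241 + 46225} - -10650 = \sqrt{52466} + 10650 = 10650 + \sqrt{52466}$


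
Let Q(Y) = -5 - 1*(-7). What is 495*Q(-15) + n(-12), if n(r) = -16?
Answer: 974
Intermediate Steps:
Q(Y) = 2 (Q(Y) = -5 + 7 = 2)
495*Q(-15) + n(-12) = 495*2 - 16 = 990 - 16 = 974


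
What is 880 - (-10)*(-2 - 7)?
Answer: 790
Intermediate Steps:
880 - (-10)*(-2 - 7) = 880 - (-10)*(-9) = 880 - 1*90 = 880 - 90 = 790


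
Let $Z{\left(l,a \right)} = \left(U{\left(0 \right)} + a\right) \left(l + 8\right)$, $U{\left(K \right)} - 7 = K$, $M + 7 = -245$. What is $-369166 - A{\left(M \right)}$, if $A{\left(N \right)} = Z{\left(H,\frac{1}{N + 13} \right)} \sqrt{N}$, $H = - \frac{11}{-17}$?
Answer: $-369166 - \frac{1474704 i \sqrt{7}}{4063} \approx -3.6917 \cdot 10^{5} - 960.3 i$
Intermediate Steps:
$M = -252$ ($M = -7 - 245 = -252$)
$U{\left(K \right)} = 7 + K$
$H = \frac{11}{17}$ ($H = \left(-11\right) \left(- \frac{1}{17}\right) = \frac{11}{17} \approx 0.64706$)
$Z{\left(l,a \right)} = \left(7 + a\right) \left(8 + l\right)$ ($Z{\left(l,a \right)} = \left(\left(7 + 0\right) + a\right) \left(l + 8\right) = \left(7 + a\right) \left(8 + l\right)$)
$A{\left(N \right)} = \sqrt{N} \left(\frac{1029}{17} + \frac{147}{17 \left(13 + N\right)}\right)$ ($A{\left(N \right)} = \left(56 + 7 \cdot \frac{11}{17} + \frac{8}{N + 13} + \frac{1}{N + 13} \cdot \frac{11}{17}\right) \sqrt{N} = \left(56 + \frac{77}{17} + \frac{8}{13 + N} + \frac{1}{13 + N} \frac{11}{17}\right) \sqrt{N} = \left(56 + \frac{77}{17} + \frac{8}{13 + N} + \frac{11}{17 \left(13 + N\right)}\right) \sqrt{N} = \left(\frac{1029}{17} + \frac{147}{17 \left(13 + N\right)}\right) \sqrt{N} = \sqrt{N} \left(\frac{1029}{17} + \frac{147}{17 \left(13 + N\right)}\right)$)
$-369166 - A{\left(M \right)} = -369166 - \frac{147 \sqrt{-252} \left(13 - 252 + 7 \left(13 - 252\right)^{2}\right)}{17 \left(13 - 252\right)^{2}} = -369166 - \frac{147 \cdot 6 i \sqrt{7} \left(13 - 252 + 7 \left(-239\right)^{2}\right)}{17 \cdot 57121} = -369166 - \frac{147}{17} \cdot 6 i \sqrt{7} \cdot \frac{1}{57121} \left(13 - 252 + 7 \cdot 57121\right) = -369166 - \frac{147}{17} \cdot 6 i \sqrt{7} \cdot \frac{1}{57121} \left(13 - 252 + 399847\right) = -369166 - \frac{147}{17} \cdot 6 i \sqrt{7} \cdot \frac{1}{57121} \cdot 399608 = -369166 - \frac{1474704 i \sqrt{7}}{4063}$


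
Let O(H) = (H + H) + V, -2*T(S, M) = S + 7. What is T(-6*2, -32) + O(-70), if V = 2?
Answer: -271/2 ≈ -135.50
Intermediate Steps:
T(S, M) = -7/2 - S/2 (T(S, M) = -(S + 7)/2 = -(7 + S)/2 = -7/2 - S/2)
O(H) = 2 + 2*H (O(H) = (H + H) + 2 = 2*H + 2 = 2 + 2*H)
T(-6*2, -32) + O(-70) = (-7/2 - (-3)*2) + (2 + 2*(-70)) = (-7/2 - 1/2*(-12)) + (2 - 140) = (-7/2 + 6) - 138 = 5/2 - 138 = -271/2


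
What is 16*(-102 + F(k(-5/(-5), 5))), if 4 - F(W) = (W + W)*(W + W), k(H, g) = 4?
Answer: -2592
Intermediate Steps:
F(W) = 4 - 4*W² (F(W) = 4 - (W + W)*(W + W) = 4 - 2*W*2*W = 4 - 4*W²)
16*(-102 + F(k(-5/(-5), 5))) = 16*(-102 + (4 - 4*4²)) = 16*(-102 + (4 - 4*16)) = 16*(-102 + (4 - 64)) = 16*(-102 - 60) = 16*(-162) = -2592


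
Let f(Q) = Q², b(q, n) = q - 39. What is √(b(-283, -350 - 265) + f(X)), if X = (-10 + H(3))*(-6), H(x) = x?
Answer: √1442 ≈ 37.974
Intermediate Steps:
b(q, n) = -39 + q
X = 42 (X = (-10 + 3)*(-6) = -7*(-6) = 42)
√(b(-283, -350 - 265) + f(X)) = √((-39 - 283) + 42²) = √(-322 + 1764) = √1442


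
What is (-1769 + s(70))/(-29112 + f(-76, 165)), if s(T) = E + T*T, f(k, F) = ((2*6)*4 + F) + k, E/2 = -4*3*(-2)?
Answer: -3179/28975 ≈ -0.10972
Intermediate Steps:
E = 48 (E = 2*(-4*3*(-2)) = 2*(-12*(-2)) = 2*24 = 48)
f(k, F) = 48 + F + k (f(k, F) = (12*4 + F) + k = (48 + F) + k = 48 + F + k)
s(T) = 48 + T² (s(T) = 48 + T*T = 48 + T²)
(-1769 + s(70))/(-29112 + f(-76, 165)) = (-1769 + (48 + 70²))/(-29112 + (48 + 165 - 76)) = (-1769 + (48 + 4900))/(-29112 + 137) = (-1769 + 4948)/(-28975) = 3179*(-1/28975) = -3179/28975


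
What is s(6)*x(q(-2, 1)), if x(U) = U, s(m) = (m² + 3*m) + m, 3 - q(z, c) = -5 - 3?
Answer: 660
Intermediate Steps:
q(z, c) = 11 (q(z, c) = 3 - (-5 - 3) = 3 - 1*(-8) = 3 + 8 = 11)
s(m) = m² + 4*m
s(6)*x(q(-2, 1)) = (6*(4 + 6))*11 = (6*10)*11 = 60*11 = 660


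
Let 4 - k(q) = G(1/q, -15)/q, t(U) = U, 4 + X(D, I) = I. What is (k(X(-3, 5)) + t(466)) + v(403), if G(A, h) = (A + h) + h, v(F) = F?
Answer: 902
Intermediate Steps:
X(D, I) = -4 + I
G(A, h) = A + 2*h
k(q) = 4 - (-30 + 1/q)/q (k(q) = 4 - (1/q + 2*(-15))/q = 4 - (1/q - 30)/q = 4 - (-30 + 1/q)/q)
(k(X(-3, 5)) + t(466)) + v(403) = ((4 - 1/(-4 + 5)**2 + 30/(-4 + 5)) + 466) + 403 = ((4 - 1/1**2 + 30/1) + 466) + 403 = ((4 - 1*1 + 30*1) + 466) + 403 = ((4 - 1 + 30) + 466) + 403 = (33 + 466) + 403 = 499 + 403 = 902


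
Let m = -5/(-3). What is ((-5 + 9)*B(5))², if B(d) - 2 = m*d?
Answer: 15376/9 ≈ 1708.4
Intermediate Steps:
m = 5/3 (m = -5*(-⅓) = 5/3 ≈ 1.6667)
B(d) = 2 + 5*d/3
((-5 + 9)*B(5))² = ((-5 + 9)*(2 + (5/3)*5))² = (4*(2 + 25/3))² = (4*(31/3))² = (124/3)² = 15376/9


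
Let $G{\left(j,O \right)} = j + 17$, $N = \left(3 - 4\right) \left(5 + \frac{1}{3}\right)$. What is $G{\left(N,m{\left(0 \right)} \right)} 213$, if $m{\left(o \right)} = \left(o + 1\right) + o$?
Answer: $2485$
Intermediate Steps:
$N = - \frac{16}{3}$ ($N = - (5 + \frac{1}{3}) = \left(-1\right) \frac{16}{3} = - \frac{16}{3} \approx -5.3333$)
$m{\left(o \right)} = 1 + 2 o$ ($m{\left(o \right)} = \left(1 + o\right) + o = 1 + 2 o$)
$G{\left(j,O \right)} = 17 + j$
$G{\left(N,m{\left(0 \right)} \right)} 213 = \left(17 - \frac{16}{3}\right) 213 = \frac{35}{3} \cdot 213 = 2485$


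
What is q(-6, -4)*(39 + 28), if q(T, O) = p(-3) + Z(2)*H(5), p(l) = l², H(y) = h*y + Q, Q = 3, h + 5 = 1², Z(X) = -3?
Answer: 4020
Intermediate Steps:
h = -4 (h = -5 + 1² = -5 + 1 = -4)
H(y) = 3 - 4*y (H(y) = -4*y + 3 = 3 - 4*y)
q(T, O) = 60 (q(T, O) = (-3)² - 3*(3 - 4*5) = 9 - 3*(3 - 20) = 9 - 3*(-17) = 9 + 51 = 60)
q(-6, -4)*(39 + 28) = 60*(39 + 28) = 60*67 = 4020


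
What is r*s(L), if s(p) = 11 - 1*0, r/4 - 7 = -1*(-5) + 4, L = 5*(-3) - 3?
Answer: 704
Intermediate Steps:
L = -18 (L = -15 - 3 = -18)
r = 64 (r = 28 + 4*(-1*(-5) + 4) = 28 + 4*(5 + 4) = 28 + 4*9 = 28 + 36 = 64)
s(p) = 11 (s(p) = 11 + 0 = 11)
r*s(L) = 64*11 = 704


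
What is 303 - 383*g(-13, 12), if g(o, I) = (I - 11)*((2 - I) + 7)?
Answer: 1452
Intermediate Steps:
g(o, I) = (-11 + I)*(9 - I)
303 - 383*g(-13, 12) = 303 - 383*(-99 - 1*12**2 + 20*12) = 303 - 383*(-99 - 1*144 + 240) = 303 - 383*(-99 - 144 + 240) = 303 - 383*(-3) = 303 + 1149 = 1452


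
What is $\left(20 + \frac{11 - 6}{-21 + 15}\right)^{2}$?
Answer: $\frac{13225}{36} \approx 367.36$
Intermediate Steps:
$\left(20 + \frac{11 - 6}{-21 + 15}\right)^{2} = \left(20 + \frac{5}{-6}\right)^{2} = \left(20 + 5 \left(- \frac{1}{6}\right)\right)^{2} = \left(20 - \frac{5}{6}\right)^{2} = \left(\frac{115}{6}\right)^{2} = \frac{13225}{36}$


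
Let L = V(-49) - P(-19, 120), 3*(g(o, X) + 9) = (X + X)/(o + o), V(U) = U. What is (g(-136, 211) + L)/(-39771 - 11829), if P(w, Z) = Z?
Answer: 14567/4210560 ≈ 0.0034596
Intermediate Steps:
g(o, X) = -9 + X/(3*o) (g(o, X) = -9 + ((X + X)/(o + o))/3 = -9 + ((2*X)/((2*o)))/3 = -9 + ((2*X)*(1/(2*o)))/3 = -9 + (X/o)/3 = -9 + X/(3*o))
L = -169 (L = -49 - 1*120 = -49 - 120 = -169)
(g(-136, 211) + L)/(-39771 - 11829) = ((-9 + (⅓)*211/(-136)) - 169)/(-39771 - 11829) = ((-9 + (⅓)*211*(-1/136)) - 169)/(-51600) = ((-9 - 211/408) - 169)*(-1/51600) = (-3883/408 - 169)*(-1/51600) = -72835/408*(-1/51600) = 14567/4210560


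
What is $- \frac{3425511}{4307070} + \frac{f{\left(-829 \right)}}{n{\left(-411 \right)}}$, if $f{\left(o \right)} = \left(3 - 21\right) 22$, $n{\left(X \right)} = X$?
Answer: $\frac{33079411}{196689530} \approx 0.16818$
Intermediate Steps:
$f{\left(o \right)} = -396$ ($f{\left(o \right)} = \left(-18\right) 22 = -396$)
$- \frac{3425511}{4307070} + \frac{f{\left(-829 \right)}}{n{\left(-411 \right)}} = - \frac{3425511}{4307070} - \frac{396}{-411} = \left(-3425511\right) \frac{1}{4307070} - - \frac{132}{137} = - \frac{1141837}{1435690} + \frac{132}{137} = \frac{33079411}{196689530}$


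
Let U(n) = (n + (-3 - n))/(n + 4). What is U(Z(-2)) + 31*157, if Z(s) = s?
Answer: 9731/2 ≈ 4865.5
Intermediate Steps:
U(n) = -3/(4 + n)
U(Z(-2)) + 31*157 = -3/(4 - 2) + 31*157 = -3/2 + 4867 = 9731/2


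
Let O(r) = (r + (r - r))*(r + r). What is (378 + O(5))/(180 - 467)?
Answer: -428/287 ≈ -1.4913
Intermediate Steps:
O(r) = 2*r² (O(r) = (r + 0)*(2*r) = r*(2*r) = 2*r²)
(378 + O(5))/(180 - 467) = (378 + 2*5²)/(180 - 467) = (378 + 2*25)/(-287) = (378 + 50)*(-1/287) = 428*(-1/287) = -428/287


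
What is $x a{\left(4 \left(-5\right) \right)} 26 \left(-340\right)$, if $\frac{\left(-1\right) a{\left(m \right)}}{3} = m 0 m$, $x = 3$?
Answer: $0$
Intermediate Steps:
$a{\left(m \right)} = 0$ ($a{\left(m \right)} = - 3 m 0 m = - 3 \cdot 0 m = \left(-3\right) 0 = 0$)
$x a{\left(4 \left(-5\right) \right)} 26 \left(-340\right) = 3 \cdot 0 \cdot 26 \left(-340\right) = 0 \cdot 26 \left(-340\right) = 0 \left(-340\right) = 0$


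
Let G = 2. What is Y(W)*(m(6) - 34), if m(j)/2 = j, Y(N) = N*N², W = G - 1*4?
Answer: 176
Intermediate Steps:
W = -2 (W = 2 - 1*4 = 2 - 4 = -2)
Y(N) = N³
m(j) = 2*j
Y(W)*(m(6) - 34) = (-2)³*(2*6 - 34) = -8*(12 - 34) = -8*(-22) = 176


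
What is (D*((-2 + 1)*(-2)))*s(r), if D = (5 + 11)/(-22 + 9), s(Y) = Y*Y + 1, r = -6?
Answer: -1184/13 ≈ -91.077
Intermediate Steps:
s(Y) = 1 + Y**2 (s(Y) = Y**2 + 1 = 1 + Y**2)
D = -16/13 (D = 16/(-13) = 16*(-1/13) = -16/13 ≈ -1.2308)
(D*((-2 + 1)*(-2)))*s(r) = (-16*(-2 + 1)*(-2)/13)*(1 + (-6)**2) = (-(-16)*(-2)/13)*(1 + 36) = -16/13*2*37 = -32/13*37 = -1184/13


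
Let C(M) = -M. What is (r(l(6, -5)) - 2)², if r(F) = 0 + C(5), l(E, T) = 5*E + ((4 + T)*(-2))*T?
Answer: 49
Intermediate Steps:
l(E, T) = 5*E + T*(-8 - 2*T) (l(E, T) = 5*E + (-8 - 2*T)*T = 5*E + T*(-8 - 2*T))
r(F) = -5 (r(F) = 0 - 1*5 = 0 - 5 = -5)
(r(l(6, -5)) - 2)² = (-5 - 2)² = (-7)² = 49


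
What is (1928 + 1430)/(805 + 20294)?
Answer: 3358/21099 ≈ 0.15915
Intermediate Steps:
(1928 + 1430)/(805 + 20294) = 3358/21099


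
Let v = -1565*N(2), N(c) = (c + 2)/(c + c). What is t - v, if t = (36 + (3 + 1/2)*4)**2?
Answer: 4065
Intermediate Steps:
N(c) = (2 + c)/(2*c) (N(c) = (2 + c)/((2*c)) = (2 + c)*(1/(2*c)) = (2 + c)/(2*c))
v = -1565 (v = -1565*(2 + 2)/(2*2) = -1565*4/(2*2) = -1565*1 = -1565)
t = 2500 (t = (36 + (3 + 1*(1/2))*4)**2 = (36 + (3 + 1/2)*4)**2 = (36 + (7/2)*4)**2 = (36 + 14)**2 = 50**2 = 2500)
t - v = 2500 - 1*(-1565) = 2500 + 1565 = 4065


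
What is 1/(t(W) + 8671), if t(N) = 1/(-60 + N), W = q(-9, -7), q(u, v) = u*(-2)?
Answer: 42/364181 ≈ 0.00011533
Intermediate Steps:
q(u, v) = -2*u
W = 18 (W = -2*(-9) = 18)
1/(t(W) + 8671) = 1/(1/(-60 + 18) + 8671) = 1/(1/(-42) + 8671) = 1/(-1/42 + 8671) = 1/(364181/42) = 42/364181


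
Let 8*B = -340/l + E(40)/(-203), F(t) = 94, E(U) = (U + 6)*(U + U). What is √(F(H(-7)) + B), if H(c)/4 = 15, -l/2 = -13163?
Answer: 3*√291099836653969/5344178 ≈ 9.5777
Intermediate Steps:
l = 26326 (l = -2*(-13163) = 26326)
E(U) = 2*U*(6 + U) (E(U) = (6 + U)*(2*U) = 2*U*(6 + U))
H(c) = 60 (H(c) = 4*15 = 60)
B = -24237175/10688356 (B = (-340/26326 + (2*40*(6 + 40))/(-203))/8 = (-340*1/26326 + (2*40*46)*(-1/203))/8 = (-170/13163 + 3680*(-1/203))/8 = (-170/13163 - 3680/203)/8 = (⅛)*(-48474350/2672089) = -24237175/10688356 ≈ -2.2676)
√(F(H(-7)) + B) = √(94 - 24237175/10688356) = √(980468289/10688356) = 3*√291099836653969/5344178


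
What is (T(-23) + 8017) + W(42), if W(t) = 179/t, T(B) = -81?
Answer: 333491/42 ≈ 7940.3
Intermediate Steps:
(T(-23) + 8017) + W(42) = (-81 + 8017) + 179/42 = 7936 + 179*(1/42) = 7936 + 179/42 = 333491/42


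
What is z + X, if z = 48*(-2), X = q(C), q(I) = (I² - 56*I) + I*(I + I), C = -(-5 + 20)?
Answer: 1419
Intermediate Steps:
C = -15 (C = -1*15 = -15)
q(I) = -56*I + 3*I² (q(I) = (I² - 56*I) + I*(2*I) = (I² - 56*I) + 2*I² = -56*I + 3*I²)
X = 1515 (X = -15*(-56 + 3*(-15)) = -15*(-56 - 45) = -15*(-101) = 1515)
z = -96
z + X = -96 + 1515 = 1419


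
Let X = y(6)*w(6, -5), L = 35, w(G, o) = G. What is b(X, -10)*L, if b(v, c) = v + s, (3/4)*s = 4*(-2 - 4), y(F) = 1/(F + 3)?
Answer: -3290/3 ≈ -1096.7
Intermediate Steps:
y(F) = 1/(3 + F)
s = -32 (s = 4*(4*(-2 - 4))/3 = 4*(4*(-6))/3 = (4/3)*(-24) = -32)
X = ⅔ (X = 6/(3 + 6) = 6/9 = (⅑)*6 = ⅔ ≈ 0.66667)
b(v, c) = -32 + v (b(v, c) = v - 32 = -32 + v)
b(X, -10)*L = (-32 + ⅔)*35 = -94/3*35 = -3290/3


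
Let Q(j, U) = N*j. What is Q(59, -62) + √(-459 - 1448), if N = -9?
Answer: -531 + I*√1907 ≈ -531.0 + 43.669*I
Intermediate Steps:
Q(j, U) = -9*j
Q(59, -62) + √(-459 - 1448) = -9*59 + √(-459 - 1448) = -531 + √(-1907) = -531 + I*√1907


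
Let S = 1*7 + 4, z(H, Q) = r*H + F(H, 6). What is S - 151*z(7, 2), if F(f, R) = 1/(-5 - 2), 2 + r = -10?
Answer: 89016/7 ≈ 12717.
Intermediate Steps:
r = -12 (r = -2 - 10 = -12)
F(f, R) = -⅐ (F(f, R) = 1/(-7) = -⅐)
z(H, Q) = -⅐ - 12*H (z(H, Q) = -12*H - ⅐ = -⅐ - 12*H)
S = 11 (S = 7 + 4 = 11)
S - 151*z(7, 2) = 11 - 151*(-⅐ - 12*7) = 11 - 151*(-⅐ - 84) = 11 - 151*(-589/7) = 11 + 88939/7 = 89016/7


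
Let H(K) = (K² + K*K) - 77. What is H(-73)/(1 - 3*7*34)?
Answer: -10581/713 ≈ -14.840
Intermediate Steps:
H(K) = -77 + 2*K² (H(K) = (K² + K²) - 77 = 2*K² - 77 = -77 + 2*K²)
H(-73)/(1 - 3*7*34) = (-77 + 2*(-73)²)/(1 - 3*7*34) = (-77 + 2*5329)/(1 - 21*34) = (-77 + 10658)/(1 - 714) = 10581/(-713) = 10581*(-1/713) = -10581/713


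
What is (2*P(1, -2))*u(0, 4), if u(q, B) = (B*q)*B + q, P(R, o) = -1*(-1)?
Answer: 0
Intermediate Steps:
P(R, o) = 1
u(q, B) = q + q*B**2 (u(q, B) = q*B**2 + q = q + q*B**2)
(2*P(1, -2))*u(0, 4) = (2*1)*(0*(1 + 4**2)) = 2*(0*(1 + 16)) = 2*(0*17) = 2*0 = 0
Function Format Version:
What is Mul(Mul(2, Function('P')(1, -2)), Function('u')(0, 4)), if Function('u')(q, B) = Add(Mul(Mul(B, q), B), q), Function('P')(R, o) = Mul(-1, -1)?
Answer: 0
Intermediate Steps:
Function('P')(R, o) = 1
Function('u')(q, B) = Add(q, Mul(q, Pow(B, 2))) (Function('u')(q, B) = Add(Mul(q, Pow(B, 2)), q) = Add(q, Mul(q, Pow(B, 2))))
Mul(Mul(2, Function('P')(1, -2)), Function('u')(0, 4)) = Mul(Mul(2, 1), Mul(0, Add(1, Pow(4, 2)))) = Mul(2, Mul(0, Add(1, 16))) = Mul(2, Mul(0, 17)) = Mul(2, 0) = 0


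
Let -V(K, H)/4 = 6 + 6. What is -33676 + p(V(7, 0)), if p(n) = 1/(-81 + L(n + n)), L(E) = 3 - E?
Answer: -606167/18 ≈ -33676.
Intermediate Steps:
V(K, H) = -48 (V(K, H) = -4*(6 + 6) = -4*12 = -48)
p(n) = 1/(-78 - 2*n) (p(n) = 1/(-81 + (3 - (n + n))) = 1/(-81 + (3 - 2*n)) = 1/(-78 - 2*n))
-33676 + p(V(7, 0)) = -33676 - 1/(78 + 2*(-48)) = -33676 - 1/(78 - 96) = -33676 - 1/(-18) = -33676 - 1*(-1/18) = -33676 + 1/18 = -606167/18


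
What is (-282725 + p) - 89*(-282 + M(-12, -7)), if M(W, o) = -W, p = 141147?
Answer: -117548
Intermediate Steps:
(-282725 + p) - 89*(-282 + M(-12, -7)) = (-282725 + 141147) - 89*(-282 - 1*(-12)) = -141578 - 89*(-282 + 12) = -141578 - 89*(-270) = -141578 + 24030 = -117548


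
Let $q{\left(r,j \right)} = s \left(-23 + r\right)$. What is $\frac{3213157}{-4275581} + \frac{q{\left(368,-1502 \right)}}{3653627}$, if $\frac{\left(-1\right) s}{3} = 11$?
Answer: $- \frac{11788354660124}{15621378182287} \approx -0.75463$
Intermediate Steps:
$s = -33$ ($s = \left(-3\right) 11 = -33$)
$q{\left(r,j \right)} = 759 - 33 r$ ($q{\left(r,j \right)} = - 33 \left(-23 + r\right) = 759 - 33 r$)
$\frac{3213157}{-4275581} + \frac{q{\left(368,-1502 \right)}}{3653627} = \frac{3213157}{-4275581} + \frac{759 - 12144}{3653627} = 3213157 \left(- \frac{1}{4275581}\right) + \left(759 - 12144\right) \frac{1}{3653627} = - \frac{3213157}{4275581} - \frac{11385}{3653627} = - \frac{11788354660124}{15621378182287}$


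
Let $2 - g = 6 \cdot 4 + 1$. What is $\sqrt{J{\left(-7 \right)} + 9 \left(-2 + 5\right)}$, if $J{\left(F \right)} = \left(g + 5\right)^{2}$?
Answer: $3 \sqrt{39} \approx 18.735$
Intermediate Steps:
$g = -23$ ($g = 2 - \left(6 \cdot 4 + 1\right) = 2 - \left(24 + 1\right) = 2 - 25 = -23$)
$J{\left(F \right)} = 324$ ($J{\left(F \right)} = \left(-23 + 5\right)^{2} = \left(-18\right)^{2} = 324$)
$\sqrt{J{\left(-7 \right)} + 9 \left(-2 + 5\right)} = \sqrt{324 + 9 \left(-2 + 5\right)} = \sqrt{324 + 9 \cdot 3} = \sqrt{324 + 27} = \sqrt{351} = 3 \sqrt{39}$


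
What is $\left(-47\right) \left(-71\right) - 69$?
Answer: $3268$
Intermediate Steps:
$\left(-47\right) \left(-71\right) - 69 = 3337 - 69 = 3268$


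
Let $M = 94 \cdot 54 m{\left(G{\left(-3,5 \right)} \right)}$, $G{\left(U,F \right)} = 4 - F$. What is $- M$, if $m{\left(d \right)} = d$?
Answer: $5076$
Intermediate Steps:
$M = -5076$ ($M = 94 \cdot 54 \left(4 - 5\right) = 5076 \left(4 - 5\right) = 5076 \left(-1\right) = -5076$)
$- M = \left(-1\right) \left(-5076\right) = 5076$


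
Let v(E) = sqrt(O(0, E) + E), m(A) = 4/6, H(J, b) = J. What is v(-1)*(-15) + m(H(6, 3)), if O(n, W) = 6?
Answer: 2/3 - 15*sqrt(5) ≈ -32.874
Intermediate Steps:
m(A) = 2/3 (m(A) = 4*(1/6) = 2/3)
v(E) = sqrt(6 + E)
v(-1)*(-15) + m(H(6, 3)) = sqrt(6 - 1)*(-15) + 2/3 = sqrt(5)*(-15) + 2/3 = -15*sqrt(5) + 2/3 = 2/3 - 15*sqrt(5)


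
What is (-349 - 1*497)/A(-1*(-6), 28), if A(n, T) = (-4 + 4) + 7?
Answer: -846/7 ≈ -120.86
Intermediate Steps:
A(n, T) = 7 (A(n, T) = 0 + 7 = 7)
(-349 - 1*497)/A(-1*(-6), 28) = (-349 - 1*497)/7 = (-349 - 497)*(⅐) = -846*⅐ = -846/7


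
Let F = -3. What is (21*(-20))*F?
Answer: 1260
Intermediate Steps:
(21*(-20))*F = (21*(-20))*(-3) = -420*(-3) = 1260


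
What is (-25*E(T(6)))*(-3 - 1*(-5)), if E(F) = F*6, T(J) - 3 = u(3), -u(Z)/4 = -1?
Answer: -2100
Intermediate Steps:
u(Z) = 4 (u(Z) = -4*(-1) = 4)
T(J) = 7 (T(J) = 3 + 4 = 7)
E(F) = 6*F
(-25*E(T(6)))*(-3 - 1*(-5)) = (-150*7)*(-3 - 1*(-5)) = (-25*42)*(-3 + 5) = -1050*2 = -2100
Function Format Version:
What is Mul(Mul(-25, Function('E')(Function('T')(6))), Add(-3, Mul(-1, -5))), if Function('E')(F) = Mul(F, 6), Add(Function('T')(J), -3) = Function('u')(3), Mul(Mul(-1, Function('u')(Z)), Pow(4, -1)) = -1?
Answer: -2100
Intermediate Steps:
Function('u')(Z) = 4 (Function('u')(Z) = Mul(-4, -1) = 4)
Function('T')(J) = 7 (Function('T')(J) = Add(3, 4) = 7)
Function('E')(F) = Mul(6, F)
Mul(Mul(-25, Function('E')(Function('T')(6))), Add(-3, Mul(-1, -5))) = Mul(Mul(-25, Mul(6, 7)), Add(-3, Mul(-1, -5))) = Mul(Mul(-25, 42), Add(-3, 5)) = Mul(-1050, 2) = -2100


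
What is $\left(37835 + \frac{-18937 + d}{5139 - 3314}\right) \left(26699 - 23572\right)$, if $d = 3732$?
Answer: $\frac{43173657218}{365} \approx 1.1828 \cdot 10^{8}$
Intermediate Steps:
$\left(37835 + \frac{-18937 + d}{5139 - 3314}\right) \left(26699 - 23572\right) = \left(37835 + \frac{-18937 + 3732}{5139 - 3314}\right) \left(26699 - 23572\right) = \left(37835 - \frac{15205}{1825}\right) 3127 = \left(37835 - \frac{3041}{365}\right) 3127 = \frac{13806734}{365} \cdot 3127 = \frac{43173657218}{365}$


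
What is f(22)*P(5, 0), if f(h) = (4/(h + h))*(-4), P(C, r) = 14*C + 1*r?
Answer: -280/11 ≈ -25.455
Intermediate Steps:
P(C, r) = r + 14*C (P(C, r) = 14*C + r = r + 14*C)
f(h) = -8/h (f(h) = (4/(2*h))*(-4) = ((1/(2*h))*4)*(-4) = (2/h)*(-4) = -8/h)
f(22)*P(5, 0) = (-8/22)*(0 + 14*5) = (-8*1/22)*(0 + 70) = -4/11*70 = -280/11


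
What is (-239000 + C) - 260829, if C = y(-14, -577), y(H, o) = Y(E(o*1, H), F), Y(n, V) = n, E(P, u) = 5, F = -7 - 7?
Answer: -499824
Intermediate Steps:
F = -14
y(H, o) = 5
C = 5
(-239000 + C) - 260829 = (-239000 + 5) - 260829 = -238995 - 260829 = -499824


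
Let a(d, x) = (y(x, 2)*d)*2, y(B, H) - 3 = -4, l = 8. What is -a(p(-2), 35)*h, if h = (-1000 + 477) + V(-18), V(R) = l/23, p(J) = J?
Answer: 48084/23 ≈ 2090.6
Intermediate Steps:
V(R) = 8/23
y(B, H) = -1 (y(B, H) = 3 - 4 = -1)
a(d, x) = -2*d (a(d, x) = -d*2 = -2*d)
h = -12021/23 (h = (-1000 + 477) + 8/23 = -523 + 8/23 = -12021/23 ≈ -522.65)
-a(p(-2), 35)*h = -(-2*(-2))*(-12021)/23 = -4*(-12021)/23 = -1*(-48084/23) = 48084/23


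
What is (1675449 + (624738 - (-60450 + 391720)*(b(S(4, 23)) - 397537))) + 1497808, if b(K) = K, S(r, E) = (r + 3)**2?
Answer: 131679647755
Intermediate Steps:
S(r, E) = (3 + r)**2
(1675449 + (624738 - (-60450 + 391720)*(b(S(4, 23)) - 397537))) + 1497808 = (1675449 + (624738 - (-60450 + 391720)*((3 + 4)**2 - 397537))) + 1497808 = (1675449 + (624738 - 331270*(7**2 - 397537))) + 1497808 = (1675449 + (624738 - 331270*(49 - 397537))) + 1497808 = (1675449 + (624738 - 331270*(-397488))) + 1497808 = (1675449 + (624738 - 1*(-131675849760))) + 1497808 = (1675449 + (624738 + 131675849760)) + 1497808 = (1675449 + 131676474498) + 1497808 = 131678149947 + 1497808 = 131679647755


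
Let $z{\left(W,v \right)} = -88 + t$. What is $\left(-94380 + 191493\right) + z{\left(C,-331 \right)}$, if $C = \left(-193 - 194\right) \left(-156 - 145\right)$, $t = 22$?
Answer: $97047$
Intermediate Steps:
$C = 116487$ ($C = \left(-387\right) \left(-301\right) = 116487$)
$z{\left(W,v \right)} = -66$ ($z{\left(W,v \right)} = -88 + 22 = -66$)
$\left(-94380 + 191493\right) + z{\left(C,-331 \right)} = \left(-94380 + 191493\right) - 66 = 97113 - 66 = 97047$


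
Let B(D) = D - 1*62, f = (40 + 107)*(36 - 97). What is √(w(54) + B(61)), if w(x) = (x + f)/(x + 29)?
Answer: 2*I*√186667/83 ≈ 10.411*I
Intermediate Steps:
f = -8967 (f = 147*(-61) = -8967)
B(D) = -62 + D (B(D) = D - 62 = -62 + D)
w(x) = (-8967 + x)/(29 + x) (w(x) = (x - 8967)/(x + 29) = (-8967 + x)/(29 + x))
√(w(54) + B(61)) = √((-8967 + 54)/(29 + 54) + (-62 + 61)) = √(-8913/83 - 1) = √(-8996/83) = 2*I*√186667/83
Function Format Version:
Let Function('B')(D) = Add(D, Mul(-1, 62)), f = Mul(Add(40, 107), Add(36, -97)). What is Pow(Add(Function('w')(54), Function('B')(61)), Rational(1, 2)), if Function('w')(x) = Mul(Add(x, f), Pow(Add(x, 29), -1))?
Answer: Mul(Rational(2, 83), I, Pow(186667, Rational(1, 2))) ≈ Mul(10.411, I)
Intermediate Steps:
f = -8967 (f = Mul(147, -61) = -8967)
Function('B')(D) = Add(-62, D) (Function('B')(D) = Add(D, -62) = Add(-62, D))
Function('w')(x) = Mul(Pow(Add(29, x), -1), Add(-8967, x)) (Function('w')(x) = Mul(Add(x, -8967), Pow(Add(x, 29), -1)) = Mul(Add(-8967, x), Pow(Add(29, x), -1)) = Mul(Pow(Add(29, x), -1), Add(-8967, x)))
Pow(Add(Function('w')(54), Function('B')(61)), Rational(1, 2)) = Pow(Add(Mul(Pow(Add(29, 54), -1), Add(-8967, 54)), Add(-62, 61)), Rational(1, 2)) = Pow(Add(Mul(Pow(83, -1), -8913), -1), Rational(1, 2)) = Pow(Add(Mul(Rational(1, 83), -8913), -1), Rational(1, 2)) = Pow(Add(Rational(-8913, 83), -1), Rational(1, 2)) = Pow(Rational(-8996, 83), Rational(1, 2)) = Mul(Rational(2, 83), I, Pow(186667, Rational(1, 2)))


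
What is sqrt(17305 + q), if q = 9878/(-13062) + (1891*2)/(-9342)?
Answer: sqrt(198809231668899915)/3389589 ≈ 131.54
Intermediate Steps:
q = -11806730/10168767 (q = 9878*(-1/13062) + 3782*(-1/9342) = -4939/6531 - 1891/4671 = -11806730/10168767 ≈ -1.1611)
sqrt(17305 + q) = sqrt(17305 - 11806730/10168767) = sqrt(175958706205/10168767) = sqrt(198809231668899915)/3389589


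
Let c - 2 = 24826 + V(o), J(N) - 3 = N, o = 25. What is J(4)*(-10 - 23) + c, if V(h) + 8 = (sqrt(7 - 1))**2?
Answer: 24595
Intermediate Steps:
J(N) = 3 + N
V(h) = -2 (V(h) = -8 + (sqrt(7 - 1))**2 = -8 + (sqrt(6))**2 = -8 + 6 = -2)
c = 24826 (c = 2 + (24826 - 2) = 2 + 24824 = 24826)
J(4)*(-10 - 23) + c = (3 + 4)*(-10 - 23) + 24826 = 7*(-33) + 24826 = -231 + 24826 = 24595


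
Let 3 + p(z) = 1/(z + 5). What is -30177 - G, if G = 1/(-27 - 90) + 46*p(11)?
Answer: -28119187/936 ≈ -30042.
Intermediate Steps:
p(z) = -3 + 1/(5 + z) (p(z) = -3 + 1/(z + 5) = -3 + 1/(5 + z))
G = -126485/936 (G = 1/(-27 - 90) + 46*((-14 - 3*11)/(5 + 11)) = 1/(-117) + 46*((-14 - 33)/16) = -1/117 + 46*((1/16)*(-47)) = -1/117 + 46*(-47/16) = -1/117 - 1081/8 = -126485/936 ≈ -135.13)
-30177 - G = -30177 - 1*(-126485/936) = -30177 + 126485/936 = -28119187/936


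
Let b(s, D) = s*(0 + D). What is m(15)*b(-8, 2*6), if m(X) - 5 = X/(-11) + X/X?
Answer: -4896/11 ≈ -445.09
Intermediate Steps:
m(X) = 6 - X/11 (m(X) = 5 + (X/(-11) + X/X) = 5 + (X*(-1/11) + 1) = 5 + (-X/11 + 1) = 5 + (1 - X/11) = 6 - X/11)
b(s, D) = D*s (b(s, D) = s*D = D*s)
m(15)*b(-8, 2*6) = (6 - 1/11*15)*((2*6)*(-8)) = (6 - 15/11)*(12*(-8)) = (51/11)*(-96) = -4896/11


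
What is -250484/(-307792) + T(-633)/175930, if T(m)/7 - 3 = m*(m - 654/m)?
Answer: 113245890349/6768730820 ≈ 16.731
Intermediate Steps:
T(m) = 21 + 7*m*(m - 654/m) (T(m) = 21 + 7*(m*(m - 654/m)) = 21 + 7*m*(m - 654/m))
-250484/(-307792) + T(-633)/175930 = -250484/(-307792) + (-4557 + 7*(-633)²)/175930 = -250484*(-1/307792) + (-4557 + 7*400689)*(1/175930) = 62621/76948 + (-4557 + 2804823)*(1/175930) = 62621/76948 + 2800266*(1/175930) = 62621/76948 + 1400133/87965 = 113245890349/6768730820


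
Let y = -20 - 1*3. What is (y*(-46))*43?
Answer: 45494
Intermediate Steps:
y = -23 (y = -20 - 3 = -23)
(y*(-46))*43 = -23*(-46)*43 = 1058*43 = 45494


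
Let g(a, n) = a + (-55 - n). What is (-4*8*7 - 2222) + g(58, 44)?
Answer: -2487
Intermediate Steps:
g(a, n) = -55 + a - n
(-4*8*7 - 2222) + g(58, 44) = (-4*8*7 - 2222) + (-55 + 58 - 1*44) = (-32*7 - 2222) + (-55 + 58 - 44) = (-224 - 2222) - 41 = -2446 - 41 = -2487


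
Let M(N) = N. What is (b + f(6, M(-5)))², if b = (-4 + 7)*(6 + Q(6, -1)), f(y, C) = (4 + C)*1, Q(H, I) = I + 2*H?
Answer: 2500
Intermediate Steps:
f(y, C) = 4 + C
b = 51 (b = (-4 + 7)*(6 + (-1 + 2*6)) = 3*(6 + (-1 + 12)) = 3*(6 + 11) = 3*17 = 51)
(b + f(6, M(-5)))² = (51 + (4 - 5))² = (51 - 1)² = 50² = 2500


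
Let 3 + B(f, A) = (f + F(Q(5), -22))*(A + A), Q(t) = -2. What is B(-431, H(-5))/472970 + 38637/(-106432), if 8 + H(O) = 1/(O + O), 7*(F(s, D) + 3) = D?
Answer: -61322590599/176187000640 ≈ -0.34805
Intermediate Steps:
F(s, D) = -3 + D/7
H(O) = -8 + 1/(2*O) (H(O) = -8 + 1/(O + O) = -8 + 1/(2*O))
B(f, A) = -3 + 2*A*(-43/7 + f) (B(f, A) = -3 + (f + (-3 + (⅐)*(-22)))*(A + A) = -3 + (f + (-3 - 22/7))*(2*A) = -3 + (f - 43/7)*(2*A) = -3 + (-43/7 + f)*(2*A) = -3 + 2*A*(-43/7 + f))
B(-431, H(-5))/472970 + 38637/(-106432) = (-3 - 86*(-8 + (½)/(-5))/7 + 2*(-8 + (½)/(-5))*(-431))/472970 + 38637/(-106432) = (-3 - 86*(-8 + (½)*(-⅕))/7 + 2*(-8 + (½)*(-⅕))*(-431))*(1/472970) + 38637*(-1/106432) = (-3 - 86*(-8 - ⅒)/7 + 2*(-8 - ⅒)*(-431))*(1/472970) - 38637/106432 = (-3 - 86/7*(-81/10) + 2*(-81/10)*(-431))*(1/472970) - 38637/106432 = (-3 + 3483/35 + 34911/5)*(1/472970) - 38637/106432 = (49551/7)*(1/472970) - 38637/106432 = 49551/3310790 - 38637/106432 = -61322590599/176187000640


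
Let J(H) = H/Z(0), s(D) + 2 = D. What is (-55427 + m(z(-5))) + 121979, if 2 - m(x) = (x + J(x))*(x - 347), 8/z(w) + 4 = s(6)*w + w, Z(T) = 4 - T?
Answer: 55871204/841 ≈ 66434.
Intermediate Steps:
s(D) = -2 + D
J(H) = H/4 (J(H) = H/(4 - 1*0) = H/(4 + 0) = H/4)
z(w) = 8/(-4 + 5*w) (z(w) = 8/(-4 + ((-2 + 6)*w + w)) = 8/(-4 + (4*w + w)) = 8/(-4 + 5*w))
m(x) = 2 - 5*x*(-347 + x)/4 (m(x) = 2 - (x + x/4)*(x - 347) = 2 - 5*x/4*(-347 + x) = 2 - 5*x*(-347 + x)/4)
(-55427 + m(z(-5))) + 121979 = (-55427 + (2 - 5*64/(-4 + 5*(-5))²/4 + 1735*(8/(-4 + 5*(-5)))/4)) + 121979 = (-55427 + (2 - 5*64/(-4 - 25)²/4 + 1735*(8/(-4 - 25))/4)) + 121979 = (-55427 + (2 - 5*(8/(-29))²/4 + 1735*(8/(-29))/4)) + 121979 = (-55427 + (2 - 5*(8*(-1/29))²/4 + 1735*(8*(-1/29))/4)) + 121979 = (-55427 + (2 - 5*(-8/29)²/4 + (1735/4)*(-8/29))) + 121979 = (-55427 + (2 - 5/4*64/841 - 3470/29)) + 121979 = (-55427 + (2 - 80/841 - 3470/29)) + 121979 = (-55427 - 99028/841) + 121979 = -46713135/841 + 121979 = 55871204/841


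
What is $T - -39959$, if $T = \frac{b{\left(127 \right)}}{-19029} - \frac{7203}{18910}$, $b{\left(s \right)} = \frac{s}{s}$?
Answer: $\frac{14378645141213}{359838390} \approx 39959.0$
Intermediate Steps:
$b{\left(s \right)} = 1$
$T = - \frac{137084797}{359838390}$ ($T = 1 \frac{1}{-19029} - \frac{7203}{18910} = 1 \left(- \frac{1}{19029}\right) - \frac{7203}{18910} = - \frac{1}{19029} - \frac{7203}{18910} = - \frac{137084797}{359838390} \approx -0.38096$)
$T - -39959 = - \frac{137084797}{359838390} - -39959 = - \frac{137084797}{359838390} + 39959 = \frac{14378645141213}{359838390}$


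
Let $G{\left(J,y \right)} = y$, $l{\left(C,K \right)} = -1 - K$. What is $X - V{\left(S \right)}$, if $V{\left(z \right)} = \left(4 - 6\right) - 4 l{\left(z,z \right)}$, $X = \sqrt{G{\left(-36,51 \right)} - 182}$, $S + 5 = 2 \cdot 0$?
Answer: $18 + i \sqrt{131} \approx 18.0 + 11.446 i$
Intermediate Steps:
$S = -5$ ($S = -5 + 2 \cdot 0 = -5 + 0 = -5$)
$X = i \sqrt{131}$ ($X = \sqrt{51 - 182} = \sqrt{-131} = i \sqrt{131} \approx 11.446 i$)
$V{\left(z \right)} = 2 + 4 z$ ($V{\left(z \right)} = \left(4 - 6\right) - 4 \left(-1 - z\right) = \left(4 - 6\right) + \left(4 + 4 z\right) = -2 + \left(4 + 4 z\right) = 2 + 4 z$)
$X - V{\left(S \right)} = i \sqrt{131} - \left(2 + 4 \left(-5\right)\right) = i \sqrt{131} - \left(2 - 20\right) = i \sqrt{131} - -18 = i \sqrt{131} + 18 = 18 + i \sqrt{131}$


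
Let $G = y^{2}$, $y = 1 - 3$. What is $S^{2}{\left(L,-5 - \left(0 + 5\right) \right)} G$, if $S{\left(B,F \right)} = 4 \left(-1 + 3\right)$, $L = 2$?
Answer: $256$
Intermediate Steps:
$y = -2$
$S{\left(B,F \right)} = 8$ ($S{\left(B,F \right)} = 4 \cdot 2 = 8$)
$G = 4$ ($G = \left(-2\right)^{2} = 4$)
$S^{2}{\left(L,-5 - \left(0 + 5\right) \right)} G = 8^{2} \cdot 4 = 64 \cdot 4 = 256$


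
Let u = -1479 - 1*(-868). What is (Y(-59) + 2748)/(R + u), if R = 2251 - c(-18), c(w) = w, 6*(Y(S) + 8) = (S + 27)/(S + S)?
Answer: 242494/146733 ≈ 1.6526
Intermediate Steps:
Y(S) = -8 + (27 + S)/(12*S) (Y(S) = -8 + ((S + 27)/(S + S))/6 = -8 + ((27 + S)/((2*S)))/6 = -8 + ((27 + S)*(1/(2*S)))/6 = -8 + ((27 + S)/(2*S))/6 = -8 + (27 + S)/(12*S))
u = -611 (u = -1479 + 868 = -611)
R = 2269 (R = 2251 - 1*(-18) = 2251 + 18 = 2269)
(Y(-59) + 2748)/(R + u) = ((1/12)*(27 - 95*(-59))/(-59) + 2748)/(2269 - 611) = ((1/12)*(-1/59)*(27 + 5605) + 2748)/1658 = ((1/12)*(-1/59)*5632 + 2748)*(1/1658) = (-1408/177 + 2748)*(1/1658) = (484988/177)*(1/1658) = 242494/146733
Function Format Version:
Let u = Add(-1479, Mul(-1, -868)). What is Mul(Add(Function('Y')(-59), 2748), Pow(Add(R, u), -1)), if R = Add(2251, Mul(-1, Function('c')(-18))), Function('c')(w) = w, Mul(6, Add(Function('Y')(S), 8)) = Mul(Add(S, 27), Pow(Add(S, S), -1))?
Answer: Rational(242494, 146733) ≈ 1.6526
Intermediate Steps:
Function('Y')(S) = Add(-8, Mul(Rational(1, 12), Pow(S, -1), Add(27, S))) (Function('Y')(S) = Add(-8, Mul(Rational(1, 6), Mul(Add(S, 27), Pow(Add(S, S), -1)))) = Add(-8, Mul(Rational(1, 6), Mul(Add(27, S), Pow(Mul(2, S), -1)))) = Add(-8, Mul(Rational(1, 6), Mul(Add(27, S), Mul(Rational(1, 2), Pow(S, -1))))) = Add(-8, Mul(Rational(1, 6), Mul(Rational(1, 2), Pow(S, -1), Add(27, S)))) = Add(-8, Mul(Rational(1, 12), Pow(S, -1), Add(27, S))))
u = -611 (u = Add(-1479, 868) = -611)
R = 2269 (R = Add(2251, Mul(-1, -18)) = Add(2251, 18) = 2269)
Mul(Add(Function('Y')(-59), 2748), Pow(Add(R, u), -1)) = Mul(Add(Mul(Rational(1, 12), Pow(-59, -1), Add(27, Mul(-95, -59))), 2748), Pow(Add(2269, -611), -1)) = Mul(Add(Mul(Rational(1, 12), Rational(-1, 59), Add(27, 5605)), 2748), Pow(1658, -1)) = Mul(Add(Mul(Rational(1, 12), Rational(-1, 59), 5632), 2748), Rational(1, 1658)) = Mul(Add(Rational(-1408, 177), 2748), Rational(1, 1658)) = Mul(Rational(484988, 177), Rational(1, 1658)) = Rational(242494, 146733)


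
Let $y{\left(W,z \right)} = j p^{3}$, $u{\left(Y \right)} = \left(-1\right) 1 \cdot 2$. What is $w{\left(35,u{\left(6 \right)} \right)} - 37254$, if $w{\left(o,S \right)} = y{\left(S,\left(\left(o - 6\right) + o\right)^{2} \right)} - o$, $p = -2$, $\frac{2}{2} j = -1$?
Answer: $-37281$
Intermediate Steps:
$j = -1$
$u{\left(Y \right)} = -2$ ($u{\left(Y \right)} = \left(-1\right) 2 = -2$)
$y{\left(W,z \right)} = 8$ ($y{\left(W,z \right)} = - \left(-2\right)^{3} = \left(-1\right) \left(-8\right) = 8$)
$w{\left(o,S \right)} = 8 - o$
$w{\left(35,u{\left(6 \right)} \right)} - 37254 = \left(8 - 35\right) - 37254 = -27 - 37254 = -37281$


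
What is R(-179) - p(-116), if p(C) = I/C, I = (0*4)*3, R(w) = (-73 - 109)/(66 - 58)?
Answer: -91/4 ≈ -22.750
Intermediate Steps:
R(w) = -91/4 (R(w) = -182/8 = -182*⅛ = -91/4)
I = 0 (I = 0*3 = 0)
p(C) = 0 (p(C) = 0/C = 0)
R(-179) - p(-116) = -91/4 - 1*0 = -91/4 + 0 = -91/4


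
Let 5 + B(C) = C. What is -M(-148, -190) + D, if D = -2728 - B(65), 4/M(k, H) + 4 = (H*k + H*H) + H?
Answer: -89252246/32013 ≈ -2788.0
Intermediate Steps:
M(k, H) = 4/(-4 + H + H**2 + H*k) (M(k, H) = 4/(-4 + ((H*k + H*H) + H)) = 4/(-4 + ((H*k + H**2) + H)) = 4/(-4 + ((H**2 + H*k) + H)) = 4/(-4 + (H + H**2 + H*k)) = 4/(-4 + H + H**2 + H*k))
B(C) = -5 + C
D = -2788 (D = -2728 - (-5 + 65) = -2728 - 1*60 = -2728 - 60 = -2788)
-M(-148, -190) + D = -4/(-4 - 190 + (-190)**2 - 190*(-148)) - 2788 = -4/(-4 - 190 + 36100 + 28120) - 2788 = -4/64026 - 2788 = -1*2/32013 - 2788 = -2/32013 - 2788 = -89252246/32013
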